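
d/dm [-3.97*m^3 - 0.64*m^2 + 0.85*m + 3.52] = -11.91*m^2 - 1.28*m + 0.85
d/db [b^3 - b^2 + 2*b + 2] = 3*b^2 - 2*b + 2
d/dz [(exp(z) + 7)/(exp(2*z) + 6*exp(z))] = (-exp(2*z) - 14*exp(z) - 42)*exp(-z)/(exp(2*z) + 12*exp(z) + 36)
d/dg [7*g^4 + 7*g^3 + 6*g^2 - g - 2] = 28*g^3 + 21*g^2 + 12*g - 1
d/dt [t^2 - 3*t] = 2*t - 3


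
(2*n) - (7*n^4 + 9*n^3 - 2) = -7*n^4 - 9*n^3 + 2*n + 2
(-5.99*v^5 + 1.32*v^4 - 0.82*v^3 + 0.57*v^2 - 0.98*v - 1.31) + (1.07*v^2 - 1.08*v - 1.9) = -5.99*v^5 + 1.32*v^4 - 0.82*v^3 + 1.64*v^2 - 2.06*v - 3.21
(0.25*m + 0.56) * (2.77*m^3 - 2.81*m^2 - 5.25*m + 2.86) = 0.6925*m^4 + 0.8487*m^3 - 2.8861*m^2 - 2.225*m + 1.6016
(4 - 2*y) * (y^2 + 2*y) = -2*y^3 + 8*y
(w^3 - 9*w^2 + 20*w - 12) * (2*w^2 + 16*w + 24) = 2*w^5 - 2*w^4 - 80*w^3 + 80*w^2 + 288*w - 288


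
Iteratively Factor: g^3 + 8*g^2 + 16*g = (g)*(g^2 + 8*g + 16) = g*(g + 4)*(g + 4)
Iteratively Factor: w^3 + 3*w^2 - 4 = (w + 2)*(w^2 + w - 2) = (w - 1)*(w + 2)*(w + 2)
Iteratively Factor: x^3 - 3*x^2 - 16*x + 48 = (x - 3)*(x^2 - 16) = (x - 4)*(x - 3)*(x + 4)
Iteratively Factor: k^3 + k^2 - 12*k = (k)*(k^2 + k - 12) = k*(k + 4)*(k - 3)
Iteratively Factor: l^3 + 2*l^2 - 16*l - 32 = (l - 4)*(l^2 + 6*l + 8) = (l - 4)*(l + 4)*(l + 2)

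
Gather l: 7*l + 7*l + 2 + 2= 14*l + 4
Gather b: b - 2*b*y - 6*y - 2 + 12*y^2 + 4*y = b*(1 - 2*y) + 12*y^2 - 2*y - 2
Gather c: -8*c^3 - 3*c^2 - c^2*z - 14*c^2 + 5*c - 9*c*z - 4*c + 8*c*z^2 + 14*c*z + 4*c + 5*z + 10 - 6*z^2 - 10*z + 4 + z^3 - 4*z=-8*c^3 + c^2*(-z - 17) + c*(8*z^2 + 5*z + 5) + z^3 - 6*z^2 - 9*z + 14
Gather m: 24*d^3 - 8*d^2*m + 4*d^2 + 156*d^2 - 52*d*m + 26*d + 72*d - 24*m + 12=24*d^3 + 160*d^2 + 98*d + m*(-8*d^2 - 52*d - 24) + 12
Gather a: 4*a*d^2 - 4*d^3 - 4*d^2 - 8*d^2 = 4*a*d^2 - 4*d^3 - 12*d^2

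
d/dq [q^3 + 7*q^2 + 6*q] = 3*q^2 + 14*q + 6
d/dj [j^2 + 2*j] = 2*j + 2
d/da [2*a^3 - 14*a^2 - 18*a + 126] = 6*a^2 - 28*a - 18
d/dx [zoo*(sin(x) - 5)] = zoo*cos(x)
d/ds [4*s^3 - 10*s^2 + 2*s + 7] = 12*s^2 - 20*s + 2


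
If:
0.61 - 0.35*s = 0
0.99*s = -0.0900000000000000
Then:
No Solution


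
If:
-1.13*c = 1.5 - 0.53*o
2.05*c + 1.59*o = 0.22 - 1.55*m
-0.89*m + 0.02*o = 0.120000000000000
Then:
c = -0.76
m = -0.11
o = 1.22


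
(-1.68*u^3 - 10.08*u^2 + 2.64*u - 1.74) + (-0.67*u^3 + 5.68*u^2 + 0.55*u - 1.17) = -2.35*u^3 - 4.4*u^2 + 3.19*u - 2.91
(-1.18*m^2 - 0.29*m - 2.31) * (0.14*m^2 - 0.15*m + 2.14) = -0.1652*m^4 + 0.1364*m^3 - 2.8051*m^2 - 0.2741*m - 4.9434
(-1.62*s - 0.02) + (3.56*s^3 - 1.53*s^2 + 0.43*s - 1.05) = 3.56*s^3 - 1.53*s^2 - 1.19*s - 1.07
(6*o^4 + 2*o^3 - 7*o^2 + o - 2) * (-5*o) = -30*o^5 - 10*o^4 + 35*o^3 - 5*o^2 + 10*o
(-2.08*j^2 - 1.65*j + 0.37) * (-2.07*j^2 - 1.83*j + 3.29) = 4.3056*j^4 + 7.2219*j^3 - 4.5896*j^2 - 6.1056*j + 1.2173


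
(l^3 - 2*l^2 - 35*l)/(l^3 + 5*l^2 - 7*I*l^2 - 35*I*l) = (l - 7)/(l - 7*I)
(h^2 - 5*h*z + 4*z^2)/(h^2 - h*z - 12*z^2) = (h - z)/(h + 3*z)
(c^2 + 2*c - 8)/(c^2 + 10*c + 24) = (c - 2)/(c + 6)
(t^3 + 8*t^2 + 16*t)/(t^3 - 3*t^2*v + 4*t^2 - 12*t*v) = (t + 4)/(t - 3*v)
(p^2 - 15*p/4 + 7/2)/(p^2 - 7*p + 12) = (4*p^2 - 15*p + 14)/(4*(p^2 - 7*p + 12))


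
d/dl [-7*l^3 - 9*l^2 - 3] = 3*l*(-7*l - 6)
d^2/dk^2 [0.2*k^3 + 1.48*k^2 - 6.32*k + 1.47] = 1.2*k + 2.96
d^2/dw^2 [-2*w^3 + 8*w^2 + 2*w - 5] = 16 - 12*w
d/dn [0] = 0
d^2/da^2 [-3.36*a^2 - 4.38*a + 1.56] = -6.72000000000000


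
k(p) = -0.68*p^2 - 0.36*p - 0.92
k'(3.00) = -4.44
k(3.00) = -8.12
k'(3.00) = -4.44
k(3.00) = -8.12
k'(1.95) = -3.01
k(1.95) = -4.21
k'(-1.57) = 1.78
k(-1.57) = -2.03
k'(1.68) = -2.64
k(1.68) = -3.44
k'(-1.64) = 1.87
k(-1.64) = -2.16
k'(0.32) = -0.80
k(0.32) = -1.10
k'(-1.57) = 1.78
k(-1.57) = -2.03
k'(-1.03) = 1.04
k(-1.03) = -1.27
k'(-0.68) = 0.56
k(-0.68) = -0.99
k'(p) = -1.36*p - 0.36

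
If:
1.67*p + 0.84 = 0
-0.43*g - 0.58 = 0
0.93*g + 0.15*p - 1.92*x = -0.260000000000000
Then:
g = -1.35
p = -0.50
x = -0.56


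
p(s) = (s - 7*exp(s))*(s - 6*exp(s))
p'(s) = (1 - 7*exp(s))*(s - 6*exp(s)) + (1 - 6*exp(s))*(s - 7*exp(s)) = -13*s*exp(s) + 2*s + 84*exp(2*s) - 13*exp(s)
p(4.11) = 152769.61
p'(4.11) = 307977.73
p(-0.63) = 16.67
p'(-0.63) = 20.01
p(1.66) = 1050.99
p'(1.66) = 2144.92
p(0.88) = 217.32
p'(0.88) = 431.08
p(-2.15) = 8.45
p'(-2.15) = -1.42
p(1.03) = 293.09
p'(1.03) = 587.20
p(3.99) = 119933.20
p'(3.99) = 241943.65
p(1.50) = 758.45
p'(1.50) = 1544.53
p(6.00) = 6804269.79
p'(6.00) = 13634702.46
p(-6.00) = 36.19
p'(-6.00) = -11.84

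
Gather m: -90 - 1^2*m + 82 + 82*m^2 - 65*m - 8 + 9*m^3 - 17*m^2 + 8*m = 9*m^3 + 65*m^2 - 58*m - 16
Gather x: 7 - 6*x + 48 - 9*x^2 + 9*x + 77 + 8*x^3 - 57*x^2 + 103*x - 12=8*x^3 - 66*x^2 + 106*x + 120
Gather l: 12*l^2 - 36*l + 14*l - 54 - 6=12*l^2 - 22*l - 60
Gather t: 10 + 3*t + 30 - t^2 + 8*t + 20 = -t^2 + 11*t + 60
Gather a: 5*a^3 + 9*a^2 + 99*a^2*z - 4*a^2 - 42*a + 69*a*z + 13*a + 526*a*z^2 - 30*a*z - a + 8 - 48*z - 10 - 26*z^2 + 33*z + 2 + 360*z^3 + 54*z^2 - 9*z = 5*a^3 + a^2*(99*z + 5) + a*(526*z^2 + 39*z - 30) + 360*z^3 + 28*z^2 - 24*z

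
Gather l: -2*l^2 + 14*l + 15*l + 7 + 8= -2*l^2 + 29*l + 15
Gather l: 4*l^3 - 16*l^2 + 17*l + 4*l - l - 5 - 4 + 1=4*l^3 - 16*l^2 + 20*l - 8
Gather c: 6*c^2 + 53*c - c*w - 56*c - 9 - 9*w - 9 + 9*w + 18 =6*c^2 + c*(-w - 3)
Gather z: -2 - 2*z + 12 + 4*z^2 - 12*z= 4*z^2 - 14*z + 10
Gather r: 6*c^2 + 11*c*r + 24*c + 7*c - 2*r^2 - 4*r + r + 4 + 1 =6*c^2 + 31*c - 2*r^2 + r*(11*c - 3) + 5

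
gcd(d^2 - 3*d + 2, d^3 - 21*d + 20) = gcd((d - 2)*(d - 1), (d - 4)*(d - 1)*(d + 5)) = d - 1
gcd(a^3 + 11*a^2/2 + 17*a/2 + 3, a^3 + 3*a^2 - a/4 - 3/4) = a^2 + 7*a/2 + 3/2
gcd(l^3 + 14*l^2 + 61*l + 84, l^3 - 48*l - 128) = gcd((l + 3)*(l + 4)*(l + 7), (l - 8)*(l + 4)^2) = l + 4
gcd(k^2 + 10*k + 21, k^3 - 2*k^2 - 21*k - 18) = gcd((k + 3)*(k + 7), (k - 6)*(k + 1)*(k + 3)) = k + 3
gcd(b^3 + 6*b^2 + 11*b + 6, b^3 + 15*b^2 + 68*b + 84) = b + 2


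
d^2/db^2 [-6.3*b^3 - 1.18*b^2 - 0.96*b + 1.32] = -37.8*b - 2.36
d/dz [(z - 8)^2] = 2*z - 16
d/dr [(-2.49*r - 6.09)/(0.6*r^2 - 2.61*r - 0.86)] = (1.494*r^2 + 7.308*r - 13.7535)/(0.36*r^4 - 3.132*r^3 + 5.7801*r^2 + 4.4892*r + 0.7396)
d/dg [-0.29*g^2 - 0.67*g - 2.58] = -0.58*g - 0.67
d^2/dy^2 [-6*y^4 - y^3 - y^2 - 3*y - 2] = -72*y^2 - 6*y - 2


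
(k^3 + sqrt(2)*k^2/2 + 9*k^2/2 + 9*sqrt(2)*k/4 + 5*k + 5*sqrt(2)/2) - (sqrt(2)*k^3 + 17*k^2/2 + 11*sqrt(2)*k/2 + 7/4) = -sqrt(2)*k^3 + k^3 - 4*k^2 + sqrt(2)*k^2/2 - 13*sqrt(2)*k/4 + 5*k - 7/4 + 5*sqrt(2)/2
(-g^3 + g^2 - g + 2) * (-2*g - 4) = 2*g^4 + 2*g^3 - 2*g^2 - 8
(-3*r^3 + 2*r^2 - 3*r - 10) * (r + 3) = -3*r^4 - 7*r^3 + 3*r^2 - 19*r - 30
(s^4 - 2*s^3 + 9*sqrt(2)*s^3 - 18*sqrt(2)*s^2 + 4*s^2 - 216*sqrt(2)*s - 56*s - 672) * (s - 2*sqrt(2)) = s^5 - 2*s^4 + 7*sqrt(2)*s^4 - 32*s^3 - 14*sqrt(2)*s^3 - 224*sqrt(2)*s^2 + 16*s^2 + 112*sqrt(2)*s + 192*s + 1344*sqrt(2)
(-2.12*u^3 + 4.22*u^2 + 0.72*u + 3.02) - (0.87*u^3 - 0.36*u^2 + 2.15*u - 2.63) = -2.99*u^3 + 4.58*u^2 - 1.43*u + 5.65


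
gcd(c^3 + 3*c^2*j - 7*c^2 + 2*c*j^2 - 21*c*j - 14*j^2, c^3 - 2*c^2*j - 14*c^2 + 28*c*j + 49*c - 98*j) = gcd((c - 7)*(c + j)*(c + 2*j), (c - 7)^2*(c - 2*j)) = c - 7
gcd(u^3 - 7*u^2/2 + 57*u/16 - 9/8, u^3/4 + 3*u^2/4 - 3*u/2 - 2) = u - 2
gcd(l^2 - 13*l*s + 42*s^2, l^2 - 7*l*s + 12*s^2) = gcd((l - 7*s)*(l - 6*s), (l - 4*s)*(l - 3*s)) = 1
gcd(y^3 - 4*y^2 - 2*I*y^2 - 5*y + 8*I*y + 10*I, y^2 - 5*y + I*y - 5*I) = y - 5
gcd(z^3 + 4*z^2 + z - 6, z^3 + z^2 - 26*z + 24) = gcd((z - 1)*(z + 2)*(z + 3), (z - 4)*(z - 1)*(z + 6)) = z - 1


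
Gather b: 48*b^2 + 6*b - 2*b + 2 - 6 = 48*b^2 + 4*b - 4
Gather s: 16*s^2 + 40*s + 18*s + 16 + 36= 16*s^2 + 58*s + 52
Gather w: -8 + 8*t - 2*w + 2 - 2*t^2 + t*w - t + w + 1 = -2*t^2 + 7*t + w*(t - 1) - 5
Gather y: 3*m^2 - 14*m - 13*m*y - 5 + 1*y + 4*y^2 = 3*m^2 - 14*m + 4*y^2 + y*(1 - 13*m) - 5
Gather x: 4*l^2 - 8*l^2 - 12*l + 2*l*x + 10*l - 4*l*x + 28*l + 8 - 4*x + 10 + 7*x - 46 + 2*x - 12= -4*l^2 + 26*l + x*(5 - 2*l) - 40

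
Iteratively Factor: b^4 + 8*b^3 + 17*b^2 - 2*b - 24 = (b - 1)*(b^3 + 9*b^2 + 26*b + 24) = (b - 1)*(b + 2)*(b^2 + 7*b + 12) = (b - 1)*(b + 2)*(b + 3)*(b + 4)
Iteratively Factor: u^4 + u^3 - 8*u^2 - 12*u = (u)*(u^3 + u^2 - 8*u - 12) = u*(u + 2)*(u^2 - u - 6) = u*(u - 3)*(u + 2)*(u + 2)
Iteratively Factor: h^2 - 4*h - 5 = (h - 5)*(h + 1)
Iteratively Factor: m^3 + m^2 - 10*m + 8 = (m - 1)*(m^2 + 2*m - 8) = (m - 2)*(m - 1)*(m + 4)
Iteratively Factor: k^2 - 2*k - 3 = (k + 1)*(k - 3)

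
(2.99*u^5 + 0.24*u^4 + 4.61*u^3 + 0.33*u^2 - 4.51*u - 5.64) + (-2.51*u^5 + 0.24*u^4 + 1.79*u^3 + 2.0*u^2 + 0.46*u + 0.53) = 0.48*u^5 + 0.48*u^4 + 6.4*u^3 + 2.33*u^2 - 4.05*u - 5.11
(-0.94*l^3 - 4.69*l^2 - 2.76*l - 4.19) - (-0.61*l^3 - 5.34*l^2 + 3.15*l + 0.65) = -0.33*l^3 + 0.649999999999999*l^2 - 5.91*l - 4.84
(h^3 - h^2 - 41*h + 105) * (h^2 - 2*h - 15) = h^5 - 3*h^4 - 54*h^3 + 202*h^2 + 405*h - 1575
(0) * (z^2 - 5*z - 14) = 0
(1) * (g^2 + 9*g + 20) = g^2 + 9*g + 20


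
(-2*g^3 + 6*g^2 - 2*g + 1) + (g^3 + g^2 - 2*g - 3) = -g^3 + 7*g^2 - 4*g - 2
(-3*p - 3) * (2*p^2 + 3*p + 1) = -6*p^3 - 15*p^2 - 12*p - 3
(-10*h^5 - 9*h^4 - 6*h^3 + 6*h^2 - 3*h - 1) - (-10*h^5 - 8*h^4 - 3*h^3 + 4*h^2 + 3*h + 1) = -h^4 - 3*h^3 + 2*h^2 - 6*h - 2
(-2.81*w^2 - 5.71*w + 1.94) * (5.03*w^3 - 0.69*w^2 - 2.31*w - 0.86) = -14.1343*w^5 - 26.7824*w^4 + 20.1892*w^3 + 14.2681*w^2 + 0.4292*w - 1.6684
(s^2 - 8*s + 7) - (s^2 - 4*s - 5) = 12 - 4*s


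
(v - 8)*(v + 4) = v^2 - 4*v - 32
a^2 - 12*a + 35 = (a - 7)*(a - 5)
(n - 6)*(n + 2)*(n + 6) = n^3 + 2*n^2 - 36*n - 72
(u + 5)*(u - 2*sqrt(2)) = u^2 - 2*sqrt(2)*u + 5*u - 10*sqrt(2)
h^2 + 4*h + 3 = (h + 1)*(h + 3)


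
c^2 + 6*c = c*(c + 6)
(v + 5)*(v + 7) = v^2 + 12*v + 35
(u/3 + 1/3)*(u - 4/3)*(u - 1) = u^3/3 - 4*u^2/9 - u/3 + 4/9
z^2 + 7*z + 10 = (z + 2)*(z + 5)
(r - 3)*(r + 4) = r^2 + r - 12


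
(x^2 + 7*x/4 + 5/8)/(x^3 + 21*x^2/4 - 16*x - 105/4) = (x + 1/2)/(x^2 + 4*x - 21)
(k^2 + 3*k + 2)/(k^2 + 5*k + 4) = (k + 2)/(k + 4)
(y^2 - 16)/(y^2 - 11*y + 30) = (y^2 - 16)/(y^2 - 11*y + 30)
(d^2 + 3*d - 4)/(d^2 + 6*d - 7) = (d + 4)/(d + 7)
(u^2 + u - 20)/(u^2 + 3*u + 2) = (u^2 + u - 20)/(u^2 + 3*u + 2)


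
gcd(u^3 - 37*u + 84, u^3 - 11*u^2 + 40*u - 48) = u^2 - 7*u + 12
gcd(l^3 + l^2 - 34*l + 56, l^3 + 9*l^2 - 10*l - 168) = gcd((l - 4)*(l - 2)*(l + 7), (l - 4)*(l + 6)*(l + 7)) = l^2 + 3*l - 28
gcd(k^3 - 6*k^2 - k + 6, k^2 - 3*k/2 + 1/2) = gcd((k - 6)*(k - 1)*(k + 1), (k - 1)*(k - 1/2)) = k - 1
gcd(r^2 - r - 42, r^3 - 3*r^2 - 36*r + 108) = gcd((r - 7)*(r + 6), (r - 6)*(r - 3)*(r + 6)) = r + 6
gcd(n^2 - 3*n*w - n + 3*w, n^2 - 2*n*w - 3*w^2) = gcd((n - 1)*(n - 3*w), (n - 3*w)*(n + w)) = -n + 3*w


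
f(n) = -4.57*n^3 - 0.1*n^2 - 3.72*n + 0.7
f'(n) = -13.71*n^2 - 0.2*n - 3.72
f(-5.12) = 630.50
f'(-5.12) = -362.10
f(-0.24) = 1.65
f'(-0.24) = -4.46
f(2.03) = -45.49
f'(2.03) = -60.62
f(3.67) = -240.20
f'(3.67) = -189.11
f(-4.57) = 451.79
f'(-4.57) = -289.14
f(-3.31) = 177.65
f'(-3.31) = -153.27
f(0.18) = 0.00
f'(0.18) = -4.20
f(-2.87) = 118.59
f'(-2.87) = -116.07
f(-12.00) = 7927.90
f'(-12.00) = -1975.56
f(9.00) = -3372.41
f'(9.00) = -1116.03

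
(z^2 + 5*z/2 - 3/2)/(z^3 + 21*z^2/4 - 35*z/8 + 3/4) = 4*(z + 3)/(4*z^2 + 23*z - 6)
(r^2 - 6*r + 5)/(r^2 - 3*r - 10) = (r - 1)/(r + 2)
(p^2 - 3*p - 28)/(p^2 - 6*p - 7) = (p + 4)/(p + 1)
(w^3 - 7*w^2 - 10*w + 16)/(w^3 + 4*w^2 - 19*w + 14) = (w^2 - 6*w - 16)/(w^2 + 5*w - 14)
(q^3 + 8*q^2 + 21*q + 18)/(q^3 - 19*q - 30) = (q + 3)/(q - 5)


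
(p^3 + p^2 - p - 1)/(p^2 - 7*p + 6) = (p^2 + 2*p + 1)/(p - 6)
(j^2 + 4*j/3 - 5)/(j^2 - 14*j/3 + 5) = (j + 3)/(j - 3)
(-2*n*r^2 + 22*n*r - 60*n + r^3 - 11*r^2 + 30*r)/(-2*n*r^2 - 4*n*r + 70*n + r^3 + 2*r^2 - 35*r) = (r - 6)/(r + 7)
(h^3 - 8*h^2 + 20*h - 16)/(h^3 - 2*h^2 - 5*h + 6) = (h^3 - 8*h^2 + 20*h - 16)/(h^3 - 2*h^2 - 5*h + 6)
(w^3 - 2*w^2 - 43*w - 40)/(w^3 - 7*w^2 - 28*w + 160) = (w + 1)/(w - 4)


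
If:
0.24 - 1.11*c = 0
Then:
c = 0.22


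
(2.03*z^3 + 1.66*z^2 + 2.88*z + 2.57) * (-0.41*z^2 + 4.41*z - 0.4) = -0.8323*z^5 + 8.2717*z^4 + 5.3278*z^3 + 10.9831*z^2 + 10.1817*z - 1.028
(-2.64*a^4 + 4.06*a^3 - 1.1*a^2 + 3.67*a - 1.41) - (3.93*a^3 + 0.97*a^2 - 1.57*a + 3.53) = -2.64*a^4 + 0.129999999999999*a^3 - 2.07*a^2 + 5.24*a - 4.94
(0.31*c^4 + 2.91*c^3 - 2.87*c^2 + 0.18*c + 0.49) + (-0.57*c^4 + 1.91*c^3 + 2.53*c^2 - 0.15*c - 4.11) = -0.26*c^4 + 4.82*c^3 - 0.34*c^2 + 0.03*c - 3.62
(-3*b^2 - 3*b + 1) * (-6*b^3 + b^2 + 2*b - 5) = 18*b^5 + 15*b^4 - 15*b^3 + 10*b^2 + 17*b - 5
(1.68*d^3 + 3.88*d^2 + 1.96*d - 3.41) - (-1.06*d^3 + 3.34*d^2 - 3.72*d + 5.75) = 2.74*d^3 + 0.54*d^2 + 5.68*d - 9.16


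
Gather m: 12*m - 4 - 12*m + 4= 0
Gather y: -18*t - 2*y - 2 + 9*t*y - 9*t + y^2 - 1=-27*t + y^2 + y*(9*t - 2) - 3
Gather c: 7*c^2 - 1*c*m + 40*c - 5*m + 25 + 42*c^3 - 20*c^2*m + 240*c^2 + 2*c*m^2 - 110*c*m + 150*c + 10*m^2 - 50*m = 42*c^3 + c^2*(247 - 20*m) + c*(2*m^2 - 111*m + 190) + 10*m^2 - 55*m + 25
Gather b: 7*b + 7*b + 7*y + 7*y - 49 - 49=14*b + 14*y - 98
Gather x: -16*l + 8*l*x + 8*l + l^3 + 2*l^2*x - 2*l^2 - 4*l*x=l^3 - 2*l^2 - 8*l + x*(2*l^2 + 4*l)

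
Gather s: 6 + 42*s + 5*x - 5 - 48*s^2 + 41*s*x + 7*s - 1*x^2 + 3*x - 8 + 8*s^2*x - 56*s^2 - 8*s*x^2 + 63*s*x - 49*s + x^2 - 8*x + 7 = s^2*(8*x - 104) + s*(-8*x^2 + 104*x)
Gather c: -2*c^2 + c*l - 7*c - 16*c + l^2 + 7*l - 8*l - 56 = -2*c^2 + c*(l - 23) + l^2 - l - 56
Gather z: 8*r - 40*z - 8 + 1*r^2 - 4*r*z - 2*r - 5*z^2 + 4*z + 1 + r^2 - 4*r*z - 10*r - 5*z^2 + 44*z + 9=2*r^2 - 4*r - 10*z^2 + z*(8 - 8*r) + 2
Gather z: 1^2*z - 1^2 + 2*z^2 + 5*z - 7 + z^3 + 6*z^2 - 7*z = z^3 + 8*z^2 - z - 8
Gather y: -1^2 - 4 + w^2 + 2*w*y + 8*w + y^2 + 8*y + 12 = w^2 + 8*w + y^2 + y*(2*w + 8) + 7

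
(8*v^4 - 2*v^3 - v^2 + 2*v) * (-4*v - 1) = -32*v^5 + 6*v^3 - 7*v^2 - 2*v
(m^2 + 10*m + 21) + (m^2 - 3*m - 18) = 2*m^2 + 7*m + 3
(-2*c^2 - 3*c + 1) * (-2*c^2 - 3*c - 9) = 4*c^4 + 12*c^3 + 25*c^2 + 24*c - 9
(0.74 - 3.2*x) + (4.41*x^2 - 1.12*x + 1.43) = 4.41*x^2 - 4.32*x + 2.17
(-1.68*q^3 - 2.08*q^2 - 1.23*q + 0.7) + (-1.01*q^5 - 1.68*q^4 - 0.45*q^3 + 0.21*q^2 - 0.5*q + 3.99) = -1.01*q^5 - 1.68*q^4 - 2.13*q^3 - 1.87*q^2 - 1.73*q + 4.69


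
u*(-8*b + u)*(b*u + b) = -8*b^2*u^2 - 8*b^2*u + b*u^3 + b*u^2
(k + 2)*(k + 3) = k^2 + 5*k + 6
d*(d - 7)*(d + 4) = d^3 - 3*d^2 - 28*d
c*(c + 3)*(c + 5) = c^3 + 8*c^2 + 15*c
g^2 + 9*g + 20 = (g + 4)*(g + 5)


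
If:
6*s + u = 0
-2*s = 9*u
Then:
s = 0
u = 0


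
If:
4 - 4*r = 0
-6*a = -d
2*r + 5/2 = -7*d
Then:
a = -3/28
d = -9/14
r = 1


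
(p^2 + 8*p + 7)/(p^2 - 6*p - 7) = (p + 7)/(p - 7)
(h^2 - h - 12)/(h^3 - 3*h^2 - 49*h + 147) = (h^2 - h - 12)/(h^3 - 3*h^2 - 49*h + 147)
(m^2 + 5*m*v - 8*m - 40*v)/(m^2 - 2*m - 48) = (m + 5*v)/(m + 6)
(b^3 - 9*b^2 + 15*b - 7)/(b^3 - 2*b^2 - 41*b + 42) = (b - 1)/(b + 6)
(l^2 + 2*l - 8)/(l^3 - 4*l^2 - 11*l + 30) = (l + 4)/(l^2 - 2*l - 15)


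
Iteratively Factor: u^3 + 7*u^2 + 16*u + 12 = (u + 3)*(u^2 + 4*u + 4) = (u + 2)*(u + 3)*(u + 2)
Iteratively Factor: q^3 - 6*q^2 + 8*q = (q - 4)*(q^2 - 2*q) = (q - 4)*(q - 2)*(q)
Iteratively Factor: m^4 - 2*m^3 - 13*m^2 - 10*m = (m)*(m^3 - 2*m^2 - 13*m - 10) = m*(m - 5)*(m^2 + 3*m + 2) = m*(m - 5)*(m + 1)*(m + 2)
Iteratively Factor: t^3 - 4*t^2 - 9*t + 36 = (t - 3)*(t^2 - t - 12) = (t - 4)*(t - 3)*(t + 3)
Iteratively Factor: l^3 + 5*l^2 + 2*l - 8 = (l + 2)*(l^2 + 3*l - 4) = (l + 2)*(l + 4)*(l - 1)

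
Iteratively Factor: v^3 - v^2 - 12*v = (v - 4)*(v^2 + 3*v) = (v - 4)*(v + 3)*(v)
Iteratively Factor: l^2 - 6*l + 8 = (l - 2)*(l - 4)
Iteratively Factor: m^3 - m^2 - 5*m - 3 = (m - 3)*(m^2 + 2*m + 1) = (m - 3)*(m + 1)*(m + 1)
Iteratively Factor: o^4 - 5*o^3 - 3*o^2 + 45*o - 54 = (o - 2)*(o^3 - 3*o^2 - 9*o + 27) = (o - 3)*(o - 2)*(o^2 - 9) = (o - 3)*(o - 2)*(o + 3)*(o - 3)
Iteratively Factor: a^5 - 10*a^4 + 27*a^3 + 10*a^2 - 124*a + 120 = (a - 2)*(a^4 - 8*a^3 + 11*a^2 + 32*a - 60) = (a - 3)*(a - 2)*(a^3 - 5*a^2 - 4*a + 20) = (a - 3)*(a - 2)^2*(a^2 - 3*a - 10) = (a - 5)*(a - 3)*(a - 2)^2*(a + 2)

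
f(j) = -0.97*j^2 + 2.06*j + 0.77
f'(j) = 2.06 - 1.94*j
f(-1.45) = -4.26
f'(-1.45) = 4.87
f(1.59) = 1.59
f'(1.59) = -1.02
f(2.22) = 0.56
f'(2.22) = -2.25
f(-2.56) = -10.86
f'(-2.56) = 7.03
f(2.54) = -0.26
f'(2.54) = -2.87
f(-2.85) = -12.98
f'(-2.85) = 7.59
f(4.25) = -8.00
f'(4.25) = -6.18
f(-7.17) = -63.87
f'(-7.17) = 15.97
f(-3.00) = -14.14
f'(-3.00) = 7.88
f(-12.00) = -163.63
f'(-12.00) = 25.34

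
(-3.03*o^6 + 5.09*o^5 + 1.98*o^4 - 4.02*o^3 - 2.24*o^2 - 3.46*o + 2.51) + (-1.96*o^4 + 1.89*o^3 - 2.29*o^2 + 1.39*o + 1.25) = -3.03*o^6 + 5.09*o^5 + 0.02*o^4 - 2.13*o^3 - 4.53*o^2 - 2.07*o + 3.76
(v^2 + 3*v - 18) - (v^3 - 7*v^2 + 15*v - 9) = -v^3 + 8*v^2 - 12*v - 9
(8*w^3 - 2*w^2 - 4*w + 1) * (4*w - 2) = 32*w^4 - 24*w^3 - 12*w^2 + 12*w - 2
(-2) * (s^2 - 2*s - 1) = -2*s^2 + 4*s + 2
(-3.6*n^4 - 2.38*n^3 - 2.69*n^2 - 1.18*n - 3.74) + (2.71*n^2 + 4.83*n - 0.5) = -3.6*n^4 - 2.38*n^3 + 0.02*n^2 + 3.65*n - 4.24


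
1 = 1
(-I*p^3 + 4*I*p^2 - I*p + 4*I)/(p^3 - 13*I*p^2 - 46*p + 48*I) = I*(-p^3 + 4*p^2 - p + 4)/(p^3 - 13*I*p^2 - 46*p + 48*I)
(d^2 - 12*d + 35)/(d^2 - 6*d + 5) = (d - 7)/(d - 1)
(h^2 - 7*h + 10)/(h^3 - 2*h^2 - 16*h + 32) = (h - 5)/(h^2 - 16)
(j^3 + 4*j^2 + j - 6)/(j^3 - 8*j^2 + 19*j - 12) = (j^2 + 5*j + 6)/(j^2 - 7*j + 12)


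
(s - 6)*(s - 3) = s^2 - 9*s + 18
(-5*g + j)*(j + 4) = -5*g*j - 20*g + j^2 + 4*j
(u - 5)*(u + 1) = u^2 - 4*u - 5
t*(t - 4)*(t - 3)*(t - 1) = t^4 - 8*t^3 + 19*t^2 - 12*t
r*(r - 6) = r^2 - 6*r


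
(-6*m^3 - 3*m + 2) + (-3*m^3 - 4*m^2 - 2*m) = -9*m^3 - 4*m^2 - 5*m + 2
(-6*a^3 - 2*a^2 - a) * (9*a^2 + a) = -54*a^5 - 24*a^4 - 11*a^3 - a^2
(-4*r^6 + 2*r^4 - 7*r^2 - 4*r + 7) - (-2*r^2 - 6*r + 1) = -4*r^6 + 2*r^4 - 5*r^2 + 2*r + 6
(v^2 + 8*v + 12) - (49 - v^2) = 2*v^2 + 8*v - 37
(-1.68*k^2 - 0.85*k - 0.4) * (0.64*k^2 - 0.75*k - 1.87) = -1.0752*k^4 + 0.716*k^3 + 3.5231*k^2 + 1.8895*k + 0.748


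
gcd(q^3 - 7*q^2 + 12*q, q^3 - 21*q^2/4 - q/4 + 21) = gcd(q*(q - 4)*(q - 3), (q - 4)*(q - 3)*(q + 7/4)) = q^2 - 7*q + 12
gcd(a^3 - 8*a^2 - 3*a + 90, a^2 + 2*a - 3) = a + 3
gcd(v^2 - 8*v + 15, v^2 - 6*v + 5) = v - 5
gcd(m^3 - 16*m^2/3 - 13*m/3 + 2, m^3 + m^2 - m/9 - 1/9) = m^2 + 2*m/3 - 1/3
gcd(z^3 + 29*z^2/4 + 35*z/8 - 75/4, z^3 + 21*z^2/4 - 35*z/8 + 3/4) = z + 6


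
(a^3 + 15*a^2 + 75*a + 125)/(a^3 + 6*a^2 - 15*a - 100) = (a + 5)/(a - 4)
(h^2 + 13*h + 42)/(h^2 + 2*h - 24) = (h + 7)/(h - 4)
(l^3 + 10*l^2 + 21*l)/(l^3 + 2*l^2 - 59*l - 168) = l/(l - 8)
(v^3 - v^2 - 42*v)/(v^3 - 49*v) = (v + 6)/(v + 7)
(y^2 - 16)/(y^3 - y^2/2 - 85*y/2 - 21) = 2*(16 - y^2)/(-2*y^3 + y^2 + 85*y + 42)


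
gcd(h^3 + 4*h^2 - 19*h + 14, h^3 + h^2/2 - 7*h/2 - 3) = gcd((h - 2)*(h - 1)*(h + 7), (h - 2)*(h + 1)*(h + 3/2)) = h - 2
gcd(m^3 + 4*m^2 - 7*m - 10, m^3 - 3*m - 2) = m^2 - m - 2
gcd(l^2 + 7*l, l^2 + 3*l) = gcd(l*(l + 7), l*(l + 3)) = l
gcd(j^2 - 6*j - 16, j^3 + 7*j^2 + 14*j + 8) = j + 2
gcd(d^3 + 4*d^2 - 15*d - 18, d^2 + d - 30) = d + 6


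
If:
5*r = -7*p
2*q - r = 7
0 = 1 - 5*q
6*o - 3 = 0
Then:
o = 1/2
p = 33/7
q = 1/5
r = -33/5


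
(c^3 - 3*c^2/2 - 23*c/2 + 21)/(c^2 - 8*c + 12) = (2*c^2 + c - 21)/(2*(c - 6))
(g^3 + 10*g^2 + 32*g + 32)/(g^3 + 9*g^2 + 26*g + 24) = (g + 4)/(g + 3)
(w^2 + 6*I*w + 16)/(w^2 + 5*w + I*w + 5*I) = (w^2 + 6*I*w + 16)/(w^2 + w*(5 + I) + 5*I)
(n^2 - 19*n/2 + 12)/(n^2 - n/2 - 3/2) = (n - 8)/(n + 1)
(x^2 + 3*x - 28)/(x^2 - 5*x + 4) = (x + 7)/(x - 1)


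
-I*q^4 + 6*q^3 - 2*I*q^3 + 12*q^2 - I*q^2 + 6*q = q*(q + 1)*(q + 6*I)*(-I*q - I)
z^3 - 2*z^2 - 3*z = z*(z - 3)*(z + 1)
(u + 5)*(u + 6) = u^2 + 11*u + 30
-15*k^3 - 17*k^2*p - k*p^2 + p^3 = (-5*k + p)*(k + p)*(3*k + p)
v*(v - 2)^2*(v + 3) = v^4 - v^3 - 8*v^2 + 12*v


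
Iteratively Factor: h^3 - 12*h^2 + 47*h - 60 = (h - 3)*(h^2 - 9*h + 20) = (h - 5)*(h - 3)*(h - 4)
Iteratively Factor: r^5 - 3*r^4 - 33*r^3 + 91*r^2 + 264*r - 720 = (r - 3)*(r^4 - 33*r^2 - 8*r + 240) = (r - 5)*(r - 3)*(r^3 + 5*r^2 - 8*r - 48) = (r - 5)*(r - 3)^2*(r^2 + 8*r + 16) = (r - 5)*(r - 3)^2*(r + 4)*(r + 4)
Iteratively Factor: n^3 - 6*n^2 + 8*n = (n - 4)*(n^2 - 2*n) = n*(n - 4)*(n - 2)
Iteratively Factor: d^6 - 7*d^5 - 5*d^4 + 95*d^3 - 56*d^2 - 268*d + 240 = (d - 4)*(d^5 - 3*d^4 - 17*d^3 + 27*d^2 + 52*d - 60) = (d - 5)*(d - 4)*(d^4 + 2*d^3 - 7*d^2 - 8*d + 12) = (d - 5)*(d - 4)*(d + 3)*(d^3 - d^2 - 4*d + 4) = (d - 5)*(d - 4)*(d + 2)*(d + 3)*(d^2 - 3*d + 2) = (d - 5)*(d - 4)*(d - 1)*(d + 2)*(d + 3)*(d - 2)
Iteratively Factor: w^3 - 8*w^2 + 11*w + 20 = (w + 1)*(w^2 - 9*w + 20) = (w - 5)*(w + 1)*(w - 4)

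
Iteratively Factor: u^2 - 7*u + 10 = (u - 5)*(u - 2)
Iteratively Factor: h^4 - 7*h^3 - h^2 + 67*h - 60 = (h + 3)*(h^3 - 10*h^2 + 29*h - 20) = (h - 1)*(h + 3)*(h^2 - 9*h + 20) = (h - 4)*(h - 1)*(h + 3)*(h - 5)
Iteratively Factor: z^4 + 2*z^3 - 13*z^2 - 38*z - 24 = (z + 3)*(z^3 - z^2 - 10*z - 8) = (z - 4)*(z + 3)*(z^2 + 3*z + 2) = (z - 4)*(z + 1)*(z + 3)*(z + 2)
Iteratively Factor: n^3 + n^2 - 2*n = (n - 1)*(n^2 + 2*n) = n*(n - 1)*(n + 2)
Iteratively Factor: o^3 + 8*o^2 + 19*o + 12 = (o + 3)*(o^2 + 5*o + 4) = (o + 3)*(o + 4)*(o + 1)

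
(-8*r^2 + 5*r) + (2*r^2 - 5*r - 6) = -6*r^2 - 6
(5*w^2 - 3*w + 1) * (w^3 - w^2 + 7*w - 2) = 5*w^5 - 8*w^4 + 39*w^3 - 32*w^2 + 13*w - 2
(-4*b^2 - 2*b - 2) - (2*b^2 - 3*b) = -6*b^2 + b - 2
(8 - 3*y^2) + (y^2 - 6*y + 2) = -2*y^2 - 6*y + 10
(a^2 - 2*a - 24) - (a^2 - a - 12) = -a - 12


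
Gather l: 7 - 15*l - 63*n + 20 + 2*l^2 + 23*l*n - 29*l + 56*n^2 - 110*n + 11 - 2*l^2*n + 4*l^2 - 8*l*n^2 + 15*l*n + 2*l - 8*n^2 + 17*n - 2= l^2*(6 - 2*n) + l*(-8*n^2 + 38*n - 42) + 48*n^2 - 156*n + 36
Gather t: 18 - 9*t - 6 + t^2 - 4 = t^2 - 9*t + 8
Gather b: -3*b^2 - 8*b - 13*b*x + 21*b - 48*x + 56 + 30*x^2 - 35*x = -3*b^2 + b*(13 - 13*x) + 30*x^2 - 83*x + 56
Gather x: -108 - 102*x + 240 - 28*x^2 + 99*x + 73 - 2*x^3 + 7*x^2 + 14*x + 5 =-2*x^3 - 21*x^2 + 11*x + 210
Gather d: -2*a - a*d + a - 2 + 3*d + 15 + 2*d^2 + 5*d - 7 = -a + 2*d^2 + d*(8 - a) + 6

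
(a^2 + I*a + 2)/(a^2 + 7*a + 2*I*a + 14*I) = (a - I)/(a + 7)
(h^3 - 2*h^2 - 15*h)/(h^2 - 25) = h*(h + 3)/(h + 5)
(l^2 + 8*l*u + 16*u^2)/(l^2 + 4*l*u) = (l + 4*u)/l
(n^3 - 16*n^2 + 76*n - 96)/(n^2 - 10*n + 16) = n - 6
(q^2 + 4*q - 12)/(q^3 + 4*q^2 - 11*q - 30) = (q^2 + 4*q - 12)/(q^3 + 4*q^2 - 11*q - 30)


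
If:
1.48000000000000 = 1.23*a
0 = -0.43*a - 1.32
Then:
No Solution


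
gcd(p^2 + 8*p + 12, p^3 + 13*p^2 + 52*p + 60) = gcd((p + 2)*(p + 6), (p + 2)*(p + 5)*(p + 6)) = p^2 + 8*p + 12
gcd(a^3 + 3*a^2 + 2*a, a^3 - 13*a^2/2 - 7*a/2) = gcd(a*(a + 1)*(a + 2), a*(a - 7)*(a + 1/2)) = a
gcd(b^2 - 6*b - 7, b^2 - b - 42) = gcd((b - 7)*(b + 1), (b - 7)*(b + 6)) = b - 7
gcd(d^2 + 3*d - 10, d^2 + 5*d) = d + 5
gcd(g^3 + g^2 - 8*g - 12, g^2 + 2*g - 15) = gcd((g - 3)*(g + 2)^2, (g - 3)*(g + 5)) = g - 3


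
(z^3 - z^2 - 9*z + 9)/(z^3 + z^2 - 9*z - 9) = (z - 1)/(z + 1)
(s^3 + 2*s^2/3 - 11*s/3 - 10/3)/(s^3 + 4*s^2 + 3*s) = (3*s^2 - s - 10)/(3*s*(s + 3))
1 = 1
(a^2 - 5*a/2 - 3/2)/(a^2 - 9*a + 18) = (a + 1/2)/(a - 6)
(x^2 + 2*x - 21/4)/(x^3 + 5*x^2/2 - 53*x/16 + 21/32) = 8*(2*x - 3)/(16*x^2 - 16*x + 3)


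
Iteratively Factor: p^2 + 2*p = (p + 2)*(p)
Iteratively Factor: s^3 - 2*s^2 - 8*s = (s)*(s^2 - 2*s - 8) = s*(s - 4)*(s + 2)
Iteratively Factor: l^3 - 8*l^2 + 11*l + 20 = (l + 1)*(l^2 - 9*l + 20) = (l - 5)*(l + 1)*(l - 4)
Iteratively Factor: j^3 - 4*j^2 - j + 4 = (j - 4)*(j^2 - 1) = (j - 4)*(j + 1)*(j - 1)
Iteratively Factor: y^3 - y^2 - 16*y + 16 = (y - 4)*(y^2 + 3*y - 4) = (y - 4)*(y - 1)*(y + 4)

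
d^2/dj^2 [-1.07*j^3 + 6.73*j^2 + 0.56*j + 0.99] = 13.46 - 6.42*j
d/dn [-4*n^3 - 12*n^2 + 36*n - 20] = -12*n^2 - 24*n + 36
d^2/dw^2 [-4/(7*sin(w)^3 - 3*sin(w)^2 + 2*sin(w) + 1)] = 4*(441*sin(w)^6 - 231*sin(w)^5 - 524*sin(w)^4 + 255*sin(w)^3 - 122*sin(w)^2 + 76*sin(w) - 14)/(7*sin(w)^3 - 3*sin(w)^2 + 2*sin(w) + 1)^3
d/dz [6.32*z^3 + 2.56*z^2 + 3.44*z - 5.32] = 18.96*z^2 + 5.12*z + 3.44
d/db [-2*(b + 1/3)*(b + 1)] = -4*b - 8/3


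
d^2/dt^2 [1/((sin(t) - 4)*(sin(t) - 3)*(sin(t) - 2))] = (-9*sin(t)^6 + 99*sin(t)^5 - 364*sin(t)^4 + 342*sin(t)^3 + 830*sin(t)^2 - 1884*sin(t) + 920)/((sin(t) - 4)^3*(sin(t) - 3)^3*(sin(t) - 2)^3)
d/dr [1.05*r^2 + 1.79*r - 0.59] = 2.1*r + 1.79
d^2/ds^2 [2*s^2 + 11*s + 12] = 4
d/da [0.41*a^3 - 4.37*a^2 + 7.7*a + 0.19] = 1.23*a^2 - 8.74*a + 7.7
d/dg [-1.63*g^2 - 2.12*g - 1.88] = -3.26*g - 2.12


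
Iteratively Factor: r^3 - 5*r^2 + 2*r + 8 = (r - 2)*(r^2 - 3*r - 4) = (r - 4)*(r - 2)*(r + 1)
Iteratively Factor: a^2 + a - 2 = (a - 1)*(a + 2)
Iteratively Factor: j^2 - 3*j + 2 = (j - 1)*(j - 2)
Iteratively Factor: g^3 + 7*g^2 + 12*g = (g + 3)*(g^2 + 4*g) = g*(g + 3)*(g + 4)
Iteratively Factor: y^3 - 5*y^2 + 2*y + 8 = (y - 2)*(y^2 - 3*y - 4) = (y - 2)*(y + 1)*(y - 4)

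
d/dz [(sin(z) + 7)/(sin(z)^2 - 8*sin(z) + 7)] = (-14*sin(z) + cos(z)^2 + 62)*cos(z)/(sin(z)^2 - 8*sin(z) + 7)^2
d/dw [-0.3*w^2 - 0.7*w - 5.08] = -0.6*w - 0.7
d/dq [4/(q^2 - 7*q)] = 4*(7 - 2*q)/(q^2*(q - 7)^2)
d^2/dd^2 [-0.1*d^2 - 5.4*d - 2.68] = -0.200000000000000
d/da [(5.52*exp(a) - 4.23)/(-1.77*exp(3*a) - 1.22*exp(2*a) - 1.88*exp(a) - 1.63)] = (19.5408*exp(3*a) - 15.7269*exp(2*a) - 10.3212*exp(a) - 16.95)*exp(a)/(3.1329*exp(6*a) + 4.3188*exp(5*a) + 8.1436*exp(4*a) + 10.3574*exp(3*a) + 7.5116*exp(2*a) + 6.1288*exp(a) + 2.6569)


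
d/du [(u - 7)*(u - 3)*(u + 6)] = 3*u^2 - 8*u - 39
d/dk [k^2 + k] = 2*k + 1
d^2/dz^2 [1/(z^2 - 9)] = 6*(z^2 + 3)/(z^2 - 9)^3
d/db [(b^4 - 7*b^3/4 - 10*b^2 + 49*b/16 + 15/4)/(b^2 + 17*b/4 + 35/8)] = (64*b^3 + 32*b^2 - 476*b - 13)/(2*(16*b^2 + 56*b + 49))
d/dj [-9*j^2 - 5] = -18*j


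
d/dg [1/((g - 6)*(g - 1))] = (7 - 2*g)/(g^4 - 14*g^3 + 61*g^2 - 84*g + 36)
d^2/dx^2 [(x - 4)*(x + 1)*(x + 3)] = 6*x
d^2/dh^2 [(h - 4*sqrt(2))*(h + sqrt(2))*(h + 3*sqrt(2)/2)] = 6*h - 3*sqrt(2)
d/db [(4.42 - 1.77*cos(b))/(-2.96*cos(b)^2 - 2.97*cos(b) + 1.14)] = (5.2392*cos(b)^2 - 26.1664*cos(b) - 11.1096)*sin(b)/(8.7616*cos(b)^4 + 17.5824*cos(b)^3 + 2.0721*cos(b)^2 - 6.7716*cos(b) + 1.2996)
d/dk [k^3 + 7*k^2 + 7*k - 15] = 3*k^2 + 14*k + 7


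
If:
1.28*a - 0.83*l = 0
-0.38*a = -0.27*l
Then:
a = 0.00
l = 0.00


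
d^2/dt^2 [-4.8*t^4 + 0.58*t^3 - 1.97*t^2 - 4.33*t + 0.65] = -57.6*t^2 + 3.48*t - 3.94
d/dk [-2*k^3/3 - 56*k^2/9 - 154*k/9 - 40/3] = -2*k^2 - 112*k/9 - 154/9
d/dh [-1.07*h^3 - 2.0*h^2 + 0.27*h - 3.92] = -3.21*h^2 - 4.0*h + 0.27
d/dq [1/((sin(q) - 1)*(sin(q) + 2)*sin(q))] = (-3*cos(q) - 2/tan(q) + 2*cos(q)/sin(q)^2)/((sin(q) - 1)^2*(sin(q) + 2)^2)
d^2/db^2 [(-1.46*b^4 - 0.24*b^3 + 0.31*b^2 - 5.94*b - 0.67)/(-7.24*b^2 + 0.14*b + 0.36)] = (153.059392*b^6 - 8.87913600000002*b^5 - 22.660368*b^4 + 624.53048*b^3 + 208.214016*b^2 + 89.004048*b + 2.839736)/(379.503424*b^6 - 22.015392*b^5 - 56.185296*b^4 + 2.186632*b^3 + 2.793744*b^2 - 0.054432*b - 0.046656)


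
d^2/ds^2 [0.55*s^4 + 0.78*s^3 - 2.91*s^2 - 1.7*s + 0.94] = 6.6*s^2 + 4.68*s - 5.82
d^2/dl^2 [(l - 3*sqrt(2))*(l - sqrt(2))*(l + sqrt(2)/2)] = 6*l - 7*sqrt(2)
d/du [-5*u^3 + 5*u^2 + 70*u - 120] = -15*u^2 + 10*u + 70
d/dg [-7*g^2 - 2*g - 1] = -14*g - 2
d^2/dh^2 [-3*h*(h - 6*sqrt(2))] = -6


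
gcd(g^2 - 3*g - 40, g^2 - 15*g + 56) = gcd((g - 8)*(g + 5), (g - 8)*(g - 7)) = g - 8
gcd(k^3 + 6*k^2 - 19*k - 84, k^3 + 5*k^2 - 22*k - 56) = k^2 + 3*k - 28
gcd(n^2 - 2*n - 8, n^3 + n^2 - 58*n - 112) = n + 2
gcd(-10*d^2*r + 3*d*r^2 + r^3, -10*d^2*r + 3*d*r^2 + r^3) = -10*d^2*r + 3*d*r^2 + r^3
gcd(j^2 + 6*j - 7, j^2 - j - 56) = j + 7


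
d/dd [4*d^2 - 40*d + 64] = 8*d - 40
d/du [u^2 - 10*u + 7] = 2*u - 10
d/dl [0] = 0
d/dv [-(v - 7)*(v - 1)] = 8 - 2*v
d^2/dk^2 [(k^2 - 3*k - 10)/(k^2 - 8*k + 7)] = 2*(5*k^3 - 51*k^2 + 303*k - 689)/(k^6 - 24*k^5 + 213*k^4 - 848*k^3 + 1491*k^2 - 1176*k + 343)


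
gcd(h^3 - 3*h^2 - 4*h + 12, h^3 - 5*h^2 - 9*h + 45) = h - 3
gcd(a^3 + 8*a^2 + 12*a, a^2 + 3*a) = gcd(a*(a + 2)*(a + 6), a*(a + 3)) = a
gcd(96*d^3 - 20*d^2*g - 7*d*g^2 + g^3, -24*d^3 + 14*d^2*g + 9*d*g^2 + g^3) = 4*d + g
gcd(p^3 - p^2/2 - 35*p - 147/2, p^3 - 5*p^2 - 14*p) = p - 7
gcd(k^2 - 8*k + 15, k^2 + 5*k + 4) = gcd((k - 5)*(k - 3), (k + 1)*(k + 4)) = 1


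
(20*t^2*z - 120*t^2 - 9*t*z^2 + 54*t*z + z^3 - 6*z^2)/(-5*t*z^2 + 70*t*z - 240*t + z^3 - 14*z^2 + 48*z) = (-4*t + z)/(z - 8)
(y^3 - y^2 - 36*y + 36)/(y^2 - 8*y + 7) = (y^2 - 36)/(y - 7)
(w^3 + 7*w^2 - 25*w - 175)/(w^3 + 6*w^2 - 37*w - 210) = (w - 5)/(w - 6)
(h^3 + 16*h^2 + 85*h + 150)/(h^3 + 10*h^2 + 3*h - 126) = (h^2 + 10*h + 25)/(h^2 + 4*h - 21)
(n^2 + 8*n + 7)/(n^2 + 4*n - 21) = (n + 1)/(n - 3)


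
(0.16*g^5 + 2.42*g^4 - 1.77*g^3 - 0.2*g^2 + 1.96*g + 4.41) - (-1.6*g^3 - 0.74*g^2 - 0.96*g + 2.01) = 0.16*g^5 + 2.42*g^4 - 0.17*g^3 + 0.54*g^2 + 2.92*g + 2.4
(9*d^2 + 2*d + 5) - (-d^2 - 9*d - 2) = 10*d^2 + 11*d + 7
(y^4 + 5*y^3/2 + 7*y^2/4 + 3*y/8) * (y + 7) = y^5 + 19*y^4/2 + 77*y^3/4 + 101*y^2/8 + 21*y/8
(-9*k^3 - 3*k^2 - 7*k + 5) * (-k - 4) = 9*k^4 + 39*k^3 + 19*k^2 + 23*k - 20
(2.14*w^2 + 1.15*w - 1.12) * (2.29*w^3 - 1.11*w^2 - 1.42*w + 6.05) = 4.9006*w^5 + 0.258099999999999*w^4 - 6.8801*w^3 + 12.5572*w^2 + 8.5479*w - 6.776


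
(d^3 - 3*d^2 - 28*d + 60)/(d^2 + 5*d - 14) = (d^2 - d - 30)/(d + 7)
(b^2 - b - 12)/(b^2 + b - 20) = (b + 3)/(b + 5)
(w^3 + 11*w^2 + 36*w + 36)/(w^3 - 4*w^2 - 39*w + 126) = (w^2 + 5*w + 6)/(w^2 - 10*w + 21)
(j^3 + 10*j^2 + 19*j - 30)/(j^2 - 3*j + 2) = (j^2 + 11*j + 30)/(j - 2)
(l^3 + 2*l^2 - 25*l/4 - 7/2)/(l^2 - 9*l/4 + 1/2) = (4*l^2 + 16*l + 7)/(4*l - 1)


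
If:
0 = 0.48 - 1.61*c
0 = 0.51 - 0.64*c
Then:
No Solution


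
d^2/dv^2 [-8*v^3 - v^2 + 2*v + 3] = -48*v - 2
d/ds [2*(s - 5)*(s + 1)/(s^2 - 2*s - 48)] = 4*(s^2 - 43*s + 91)/(s^4 - 4*s^3 - 92*s^2 + 192*s + 2304)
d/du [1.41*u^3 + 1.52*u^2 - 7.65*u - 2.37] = 4.23*u^2 + 3.04*u - 7.65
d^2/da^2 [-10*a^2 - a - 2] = -20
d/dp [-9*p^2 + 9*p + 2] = 9 - 18*p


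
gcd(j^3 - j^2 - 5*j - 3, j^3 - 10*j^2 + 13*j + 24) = j^2 - 2*j - 3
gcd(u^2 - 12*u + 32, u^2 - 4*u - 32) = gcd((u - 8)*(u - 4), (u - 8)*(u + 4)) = u - 8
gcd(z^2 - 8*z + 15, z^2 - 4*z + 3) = z - 3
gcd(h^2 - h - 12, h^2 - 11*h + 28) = h - 4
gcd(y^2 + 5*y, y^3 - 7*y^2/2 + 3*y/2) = y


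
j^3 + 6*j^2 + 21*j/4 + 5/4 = (j + 1/2)^2*(j + 5)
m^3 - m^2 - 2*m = m*(m - 2)*(m + 1)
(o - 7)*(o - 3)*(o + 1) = o^3 - 9*o^2 + 11*o + 21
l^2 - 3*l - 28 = (l - 7)*(l + 4)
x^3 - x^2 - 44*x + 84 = (x - 6)*(x - 2)*(x + 7)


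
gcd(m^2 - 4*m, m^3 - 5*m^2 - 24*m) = m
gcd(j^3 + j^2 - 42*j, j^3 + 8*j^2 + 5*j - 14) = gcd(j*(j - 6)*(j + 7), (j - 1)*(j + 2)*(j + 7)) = j + 7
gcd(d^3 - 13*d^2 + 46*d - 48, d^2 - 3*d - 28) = 1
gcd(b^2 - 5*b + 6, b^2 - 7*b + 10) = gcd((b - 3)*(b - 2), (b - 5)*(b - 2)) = b - 2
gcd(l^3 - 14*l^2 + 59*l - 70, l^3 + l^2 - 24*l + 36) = l - 2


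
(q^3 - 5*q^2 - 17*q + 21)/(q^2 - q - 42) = (q^2 + 2*q - 3)/(q + 6)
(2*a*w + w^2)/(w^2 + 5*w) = (2*a + w)/(w + 5)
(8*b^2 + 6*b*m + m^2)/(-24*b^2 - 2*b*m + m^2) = (-2*b - m)/(6*b - m)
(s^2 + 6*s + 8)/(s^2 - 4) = (s + 4)/(s - 2)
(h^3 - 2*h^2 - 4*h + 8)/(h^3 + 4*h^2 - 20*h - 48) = (h^2 - 4*h + 4)/(h^2 + 2*h - 24)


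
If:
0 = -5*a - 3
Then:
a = -3/5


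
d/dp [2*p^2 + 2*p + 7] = 4*p + 2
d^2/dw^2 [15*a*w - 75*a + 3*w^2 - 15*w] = 6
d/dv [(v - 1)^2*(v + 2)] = 3*v^2 - 3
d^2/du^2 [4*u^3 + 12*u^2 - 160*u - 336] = 24*u + 24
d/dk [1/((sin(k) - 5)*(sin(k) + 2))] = (3 - 2*sin(k))*cos(k)/((sin(k) - 5)^2*(sin(k) + 2)^2)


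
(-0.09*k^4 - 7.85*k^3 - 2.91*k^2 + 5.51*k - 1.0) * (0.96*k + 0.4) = -0.0864*k^5 - 7.572*k^4 - 5.9336*k^3 + 4.1256*k^2 + 1.244*k - 0.4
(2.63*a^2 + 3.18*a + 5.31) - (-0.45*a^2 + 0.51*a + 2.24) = 3.08*a^2 + 2.67*a + 3.07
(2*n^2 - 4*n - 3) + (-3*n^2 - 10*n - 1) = -n^2 - 14*n - 4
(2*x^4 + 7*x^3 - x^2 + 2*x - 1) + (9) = 2*x^4 + 7*x^3 - x^2 + 2*x + 8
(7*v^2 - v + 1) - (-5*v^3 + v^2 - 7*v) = 5*v^3 + 6*v^2 + 6*v + 1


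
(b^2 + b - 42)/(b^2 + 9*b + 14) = (b - 6)/(b + 2)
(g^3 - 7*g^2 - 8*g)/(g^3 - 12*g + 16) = g*(g^2 - 7*g - 8)/(g^3 - 12*g + 16)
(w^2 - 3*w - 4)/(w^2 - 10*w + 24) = (w + 1)/(w - 6)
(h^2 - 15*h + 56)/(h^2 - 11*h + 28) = (h - 8)/(h - 4)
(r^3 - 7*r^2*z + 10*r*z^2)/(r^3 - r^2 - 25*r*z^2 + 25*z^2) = r*(r - 2*z)/(r^2 + 5*r*z - r - 5*z)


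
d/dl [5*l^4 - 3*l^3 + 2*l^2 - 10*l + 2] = 20*l^3 - 9*l^2 + 4*l - 10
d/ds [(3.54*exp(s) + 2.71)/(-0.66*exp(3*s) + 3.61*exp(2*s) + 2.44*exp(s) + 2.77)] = (4.6728*exp(3*s) - 7.4136*exp(2*s) - 19.5662*exp(s) + 3.1934)*exp(s)/(0.4356*exp(6*s) - 4.7652*exp(5*s) + 9.8113*exp(4*s) + 13.9604*exp(3*s) + 25.953*exp(2*s) + 13.5176*exp(s) + 7.6729)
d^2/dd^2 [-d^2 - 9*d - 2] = -2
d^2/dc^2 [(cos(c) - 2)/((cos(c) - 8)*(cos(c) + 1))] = (-(1 - cos(2*c))^2/4 + 595*cos(c)/2 - 46*cos(2*c) + cos(3*c)/2 - 385)/((cos(c) - 8)^3*(cos(c) + 1)^2)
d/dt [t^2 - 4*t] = 2*t - 4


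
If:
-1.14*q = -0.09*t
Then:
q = 0.0789473684210526*t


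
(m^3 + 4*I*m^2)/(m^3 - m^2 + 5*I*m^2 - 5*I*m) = m*(m + 4*I)/(m^2 - m + 5*I*m - 5*I)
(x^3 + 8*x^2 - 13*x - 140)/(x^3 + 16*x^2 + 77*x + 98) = (x^2 + x - 20)/(x^2 + 9*x + 14)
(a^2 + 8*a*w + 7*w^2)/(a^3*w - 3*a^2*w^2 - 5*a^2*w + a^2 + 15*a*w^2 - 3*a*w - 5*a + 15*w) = (a^2 + 8*a*w + 7*w^2)/(a^3*w - 3*a^2*w^2 - 5*a^2*w + a^2 + 15*a*w^2 - 3*a*w - 5*a + 15*w)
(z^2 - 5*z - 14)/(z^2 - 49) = (z + 2)/(z + 7)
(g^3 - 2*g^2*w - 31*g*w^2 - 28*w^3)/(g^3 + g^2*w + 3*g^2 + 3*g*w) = (g^2 - 3*g*w - 28*w^2)/(g*(g + 3))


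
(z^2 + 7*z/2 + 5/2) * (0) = 0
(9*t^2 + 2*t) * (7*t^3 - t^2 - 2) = 63*t^5 + 5*t^4 - 2*t^3 - 18*t^2 - 4*t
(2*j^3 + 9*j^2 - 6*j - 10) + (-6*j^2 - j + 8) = 2*j^3 + 3*j^2 - 7*j - 2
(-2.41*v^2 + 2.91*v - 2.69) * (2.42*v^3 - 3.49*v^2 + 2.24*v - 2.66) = -5.8322*v^5 + 15.4531*v^4 - 22.0641*v^3 + 22.3171*v^2 - 13.7662*v + 7.1554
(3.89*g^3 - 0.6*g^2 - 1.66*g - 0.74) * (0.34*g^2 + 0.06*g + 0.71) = 1.3226*g^5 + 0.0294*g^4 + 2.1615*g^3 - 0.7772*g^2 - 1.223*g - 0.5254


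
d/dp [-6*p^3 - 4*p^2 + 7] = 2*p*(-9*p - 4)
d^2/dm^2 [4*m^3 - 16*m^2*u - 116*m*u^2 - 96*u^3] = 24*m - 32*u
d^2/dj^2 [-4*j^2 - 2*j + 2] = -8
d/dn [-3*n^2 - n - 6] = -6*n - 1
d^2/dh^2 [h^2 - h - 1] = 2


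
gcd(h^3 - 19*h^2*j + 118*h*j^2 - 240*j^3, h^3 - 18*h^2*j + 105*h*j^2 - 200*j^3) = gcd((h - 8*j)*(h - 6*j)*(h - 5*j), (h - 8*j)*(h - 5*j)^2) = h^2 - 13*h*j + 40*j^2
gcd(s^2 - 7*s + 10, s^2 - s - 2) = s - 2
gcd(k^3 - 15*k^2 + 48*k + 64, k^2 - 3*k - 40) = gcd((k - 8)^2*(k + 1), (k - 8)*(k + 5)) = k - 8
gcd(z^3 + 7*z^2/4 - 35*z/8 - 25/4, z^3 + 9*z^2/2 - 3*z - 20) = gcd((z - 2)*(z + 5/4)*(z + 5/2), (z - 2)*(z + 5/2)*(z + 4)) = z^2 + z/2 - 5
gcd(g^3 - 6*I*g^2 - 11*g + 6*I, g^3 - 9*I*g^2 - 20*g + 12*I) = g^2 - 3*I*g - 2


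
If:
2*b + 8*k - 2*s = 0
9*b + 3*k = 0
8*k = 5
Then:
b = -5/24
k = 5/8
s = 55/24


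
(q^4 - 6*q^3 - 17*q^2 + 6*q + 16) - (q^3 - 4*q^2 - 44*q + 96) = q^4 - 7*q^3 - 13*q^2 + 50*q - 80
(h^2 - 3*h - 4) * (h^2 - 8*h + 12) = h^4 - 11*h^3 + 32*h^2 - 4*h - 48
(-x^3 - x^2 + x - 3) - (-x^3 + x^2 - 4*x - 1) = -2*x^2 + 5*x - 2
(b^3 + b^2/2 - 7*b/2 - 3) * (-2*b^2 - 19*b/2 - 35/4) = -2*b^5 - 21*b^4/2 - 13*b^3/2 + 279*b^2/8 + 473*b/8 + 105/4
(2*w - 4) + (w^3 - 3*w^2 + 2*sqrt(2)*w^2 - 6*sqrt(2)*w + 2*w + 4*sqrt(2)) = w^3 - 3*w^2 + 2*sqrt(2)*w^2 - 6*sqrt(2)*w + 4*w - 4 + 4*sqrt(2)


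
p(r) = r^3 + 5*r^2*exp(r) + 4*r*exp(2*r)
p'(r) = 5*r^2*exp(r) + 3*r^2 + 8*r*exp(2*r) + 10*r*exp(r) + 4*exp(2*r)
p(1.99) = 578.73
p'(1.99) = 1368.37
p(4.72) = 250142.62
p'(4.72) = 543268.32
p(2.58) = 2253.78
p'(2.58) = 5091.09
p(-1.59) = -1.71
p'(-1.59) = 6.56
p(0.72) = 17.85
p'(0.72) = 62.87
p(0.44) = 5.83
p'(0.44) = 27.05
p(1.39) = 131.09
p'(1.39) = 344.11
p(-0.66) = 0.13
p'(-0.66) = -1.32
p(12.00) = 1271595047410.31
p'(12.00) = 2649048927441.14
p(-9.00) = -728.95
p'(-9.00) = 243.04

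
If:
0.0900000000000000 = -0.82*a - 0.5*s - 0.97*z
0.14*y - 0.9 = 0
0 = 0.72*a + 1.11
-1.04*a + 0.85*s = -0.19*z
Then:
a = -1.54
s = -2.44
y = 6.43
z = 2.47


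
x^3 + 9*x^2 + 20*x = x*(x + 4)*(x + 5)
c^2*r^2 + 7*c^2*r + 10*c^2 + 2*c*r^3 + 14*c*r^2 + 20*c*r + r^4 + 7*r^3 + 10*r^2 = (c + r)^2*(r + 2)*(r + 5)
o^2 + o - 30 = (o - 5)*(o + 6)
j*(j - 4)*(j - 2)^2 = j^4 - 8*j^3 + 20*j^2 - 16*j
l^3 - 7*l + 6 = (l - 2)*(l - 1)*(l + 3)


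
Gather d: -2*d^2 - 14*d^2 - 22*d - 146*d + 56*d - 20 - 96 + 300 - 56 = -16*d^2 - 112*d + 128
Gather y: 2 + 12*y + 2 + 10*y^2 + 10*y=10*y^2 + 22*y + 4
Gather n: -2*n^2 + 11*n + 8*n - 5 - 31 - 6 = -2*n^2 + 19*n - 42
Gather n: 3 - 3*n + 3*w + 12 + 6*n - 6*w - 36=3*n - 3*w - 21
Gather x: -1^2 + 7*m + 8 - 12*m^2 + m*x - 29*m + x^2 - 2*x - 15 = -12*m^2 - 22*m + x^2 + x*(m - 2) - 8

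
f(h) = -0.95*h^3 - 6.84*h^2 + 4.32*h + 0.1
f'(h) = -2.85*h^2 - 13.68*h + 4.32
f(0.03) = 0.22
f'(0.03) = 3.91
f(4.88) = -252.11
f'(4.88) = -130.31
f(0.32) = 0.75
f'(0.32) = -0.35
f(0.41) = 0.66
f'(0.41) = -1.77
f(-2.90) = -46.78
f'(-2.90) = 20.02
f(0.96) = -2.90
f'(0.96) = -11.44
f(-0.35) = -2.21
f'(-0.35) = 8.76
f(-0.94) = -9.22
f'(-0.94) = 14.66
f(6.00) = -425.42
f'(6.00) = -180.36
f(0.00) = 0.10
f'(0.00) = 4.32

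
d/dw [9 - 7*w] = -7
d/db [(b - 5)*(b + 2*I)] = 2*b - 5 + 2*I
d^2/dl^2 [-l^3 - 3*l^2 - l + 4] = -6*l - 6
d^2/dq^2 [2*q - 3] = 0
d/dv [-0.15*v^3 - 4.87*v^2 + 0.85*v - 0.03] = -0.45*v^2 - 9.74*v + 0.85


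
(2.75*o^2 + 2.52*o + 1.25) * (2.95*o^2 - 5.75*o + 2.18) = 8.1125*o^4 - 8.3785*o^3 - 4.8075*o^2 - 1.6939*o + 2.725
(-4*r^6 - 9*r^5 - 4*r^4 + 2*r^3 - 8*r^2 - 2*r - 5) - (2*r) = -4*r^6 - 9*r^5 - 4*r^4 + 2*r^3 - 8*r^2 - 4*r - 5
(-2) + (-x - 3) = -x - 5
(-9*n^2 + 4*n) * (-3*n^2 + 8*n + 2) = 27*n^4 - 84*n^3 + 14*n^2 + 8*n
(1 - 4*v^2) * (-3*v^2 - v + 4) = 12*v^4 + 4*v^3 - 19*v^2 - v + 4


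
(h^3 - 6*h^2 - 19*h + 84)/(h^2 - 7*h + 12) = (h^2 - 3*h - 28)/(h - 4)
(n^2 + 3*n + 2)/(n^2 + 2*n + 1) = (n + 2)/(n + 1)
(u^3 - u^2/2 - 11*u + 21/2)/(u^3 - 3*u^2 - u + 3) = (u + 7/2)/(u + 1)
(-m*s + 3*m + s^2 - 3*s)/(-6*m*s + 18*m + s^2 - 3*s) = (-m + s)/(-6*m + s)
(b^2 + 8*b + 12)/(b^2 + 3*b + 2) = (b + 6)/(b + 1)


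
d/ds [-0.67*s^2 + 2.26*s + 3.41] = 2.26 - 1.34*s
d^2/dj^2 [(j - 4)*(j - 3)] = 2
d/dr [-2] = 0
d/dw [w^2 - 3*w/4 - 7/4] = 2*w - 3/4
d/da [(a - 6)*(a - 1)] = 2*a - 7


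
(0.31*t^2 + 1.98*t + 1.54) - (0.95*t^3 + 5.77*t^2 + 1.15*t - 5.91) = -0.95*t^3 - 5.46*t^2 + 0.83*t + 7.45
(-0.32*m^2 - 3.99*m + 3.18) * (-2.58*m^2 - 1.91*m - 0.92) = 0.8256*m^4 + 10.9054*m^3 - 0.289100000000002*m^2 - 2.403*m - 2.9256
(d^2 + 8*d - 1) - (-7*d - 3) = d^2 + 15*d + 2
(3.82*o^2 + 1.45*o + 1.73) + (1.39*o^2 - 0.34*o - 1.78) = 5.21*o^2 + 1.11*o - 0.05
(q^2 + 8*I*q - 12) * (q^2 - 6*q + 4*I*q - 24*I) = q^4 - 6*q^3 + 12*I*q^3 - 44*q^2 - 72*I*q^2 + 264*q - 48*I*q + 288*I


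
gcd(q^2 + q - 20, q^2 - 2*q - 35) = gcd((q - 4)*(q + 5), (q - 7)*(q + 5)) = q + 5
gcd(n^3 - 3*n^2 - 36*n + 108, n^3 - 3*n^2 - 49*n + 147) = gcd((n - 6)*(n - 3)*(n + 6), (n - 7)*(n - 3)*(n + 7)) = n - 3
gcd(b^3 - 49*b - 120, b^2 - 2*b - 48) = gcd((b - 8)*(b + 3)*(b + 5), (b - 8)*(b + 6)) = b - 8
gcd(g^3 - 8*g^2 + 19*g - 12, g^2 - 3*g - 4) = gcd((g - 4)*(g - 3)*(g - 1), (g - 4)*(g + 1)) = g - 4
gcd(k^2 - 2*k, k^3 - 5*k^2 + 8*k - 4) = k - 2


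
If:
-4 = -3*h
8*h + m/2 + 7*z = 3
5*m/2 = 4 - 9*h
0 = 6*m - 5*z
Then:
No Solution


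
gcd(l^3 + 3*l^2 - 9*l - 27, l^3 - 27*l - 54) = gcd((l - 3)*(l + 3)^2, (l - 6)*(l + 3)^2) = l^2 + 6*l + 9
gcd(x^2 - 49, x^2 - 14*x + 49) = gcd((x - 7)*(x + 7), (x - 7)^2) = x - 7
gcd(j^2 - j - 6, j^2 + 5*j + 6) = j + 2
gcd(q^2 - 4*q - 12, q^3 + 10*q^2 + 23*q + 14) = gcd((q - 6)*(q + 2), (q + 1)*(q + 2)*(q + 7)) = q + 2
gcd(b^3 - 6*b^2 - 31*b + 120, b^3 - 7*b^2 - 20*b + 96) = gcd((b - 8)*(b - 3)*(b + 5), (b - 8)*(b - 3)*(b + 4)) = b^2 - 11*b + 24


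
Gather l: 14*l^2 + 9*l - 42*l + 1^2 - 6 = 14*l^2 - 33*l - 5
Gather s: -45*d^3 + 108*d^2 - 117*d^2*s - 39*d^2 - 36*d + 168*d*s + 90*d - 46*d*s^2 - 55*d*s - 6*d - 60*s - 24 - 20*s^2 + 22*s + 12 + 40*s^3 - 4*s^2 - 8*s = -45*d^3 + 69*d^2 + 48*d + 40*s^3 + s^2*(-46*d - 24) + s*(-117*d^2 + 113*d - 46) - 12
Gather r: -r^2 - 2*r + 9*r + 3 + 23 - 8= -r^2 + 7*r + 18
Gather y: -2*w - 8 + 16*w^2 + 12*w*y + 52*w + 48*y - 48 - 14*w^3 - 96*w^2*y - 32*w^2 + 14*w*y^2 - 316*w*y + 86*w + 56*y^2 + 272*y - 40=-14*w^3 - 16*w^2 + 136*w + y^2*(14*w + 56) + y*(-96*w^2 - 304*w + 320) - 96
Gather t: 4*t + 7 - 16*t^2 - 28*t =-16*t^2 - 24*t + 7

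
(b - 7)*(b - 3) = b^2 - 10*b + 21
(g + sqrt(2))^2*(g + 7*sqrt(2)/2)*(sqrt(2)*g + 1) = sqrt(2)*g^4 + 12*g^3 + 43*sqrt(2)*g^2/2 + 30*g + 7*sqrt(2)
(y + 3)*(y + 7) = y^2 + 10*y + 21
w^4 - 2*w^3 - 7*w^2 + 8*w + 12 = (w - 3)*(w - 2)*(w + 1)*(w + 2)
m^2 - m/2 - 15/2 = (m - 3)*(m + 5/2)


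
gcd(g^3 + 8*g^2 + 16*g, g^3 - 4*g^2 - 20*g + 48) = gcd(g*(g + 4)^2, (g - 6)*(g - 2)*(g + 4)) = g + 4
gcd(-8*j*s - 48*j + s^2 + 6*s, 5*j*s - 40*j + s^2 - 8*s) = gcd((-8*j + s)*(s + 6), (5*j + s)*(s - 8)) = 1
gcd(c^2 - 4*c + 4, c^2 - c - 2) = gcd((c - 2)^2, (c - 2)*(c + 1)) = c - 2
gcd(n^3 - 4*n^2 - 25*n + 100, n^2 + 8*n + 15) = n + 5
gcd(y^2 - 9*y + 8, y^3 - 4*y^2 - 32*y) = y - 8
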